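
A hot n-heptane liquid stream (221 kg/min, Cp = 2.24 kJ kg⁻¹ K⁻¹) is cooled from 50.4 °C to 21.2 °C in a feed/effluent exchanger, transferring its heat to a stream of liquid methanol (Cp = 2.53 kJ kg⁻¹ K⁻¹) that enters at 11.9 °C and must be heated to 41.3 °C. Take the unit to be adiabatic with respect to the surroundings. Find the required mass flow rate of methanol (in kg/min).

Heat released by hot stream: Q = 221 × 2.24 × (50.4 − 21.2) = 14455 kJ/min
Energy balance on cold side (adiabatic exchanger): Q = ṁ_c·Cp_c·(T_c,out − T_c,in)
ṁ_c = 14455 / [2.53 × (41.3 − 11.9)] = 194.34 kg/min

ṁ_c = 194 kg/min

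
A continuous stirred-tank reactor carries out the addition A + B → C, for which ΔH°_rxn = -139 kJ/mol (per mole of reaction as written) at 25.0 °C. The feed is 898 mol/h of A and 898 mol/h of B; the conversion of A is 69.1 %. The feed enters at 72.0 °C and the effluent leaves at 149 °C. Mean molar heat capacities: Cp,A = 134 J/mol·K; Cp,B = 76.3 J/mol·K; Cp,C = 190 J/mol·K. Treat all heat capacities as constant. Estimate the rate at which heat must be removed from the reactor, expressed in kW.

Q_out = 20.4 kW

Extent of reaction ξ = 0.691 × 898 = 620.52 mol/h
Reaction term: ξ·ΔH°_rxn = 620.52 × -139 = -86252 kJ/h
Sensible, feed 72.0→25 °C: -8875.9 kJ/h
Outlet flows (mol/h): A 277.48, B 277.48, C 620.52
Sensible, products 25→149 °C: 21855 kJ/h
Q = ΔH = -73273 kJ/h = -20.353 kW
Heat removed = 20.353 kW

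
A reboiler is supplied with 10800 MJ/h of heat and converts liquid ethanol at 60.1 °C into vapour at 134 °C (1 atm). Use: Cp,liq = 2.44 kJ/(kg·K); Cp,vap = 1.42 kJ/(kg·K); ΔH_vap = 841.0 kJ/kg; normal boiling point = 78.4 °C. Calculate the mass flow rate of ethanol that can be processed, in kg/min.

Δh = 2.44×(78.4−60.1) + 841.0 + 1.42×(134−78.4) = 964.6 kJ/kg
Q = 10800 MJ/h = 3000 kJ/s = 180000 kJ/min
ṁ = Q/Δh = 180000 / 964.6 = 186.61 kg/min

ṁ = 187 kg/min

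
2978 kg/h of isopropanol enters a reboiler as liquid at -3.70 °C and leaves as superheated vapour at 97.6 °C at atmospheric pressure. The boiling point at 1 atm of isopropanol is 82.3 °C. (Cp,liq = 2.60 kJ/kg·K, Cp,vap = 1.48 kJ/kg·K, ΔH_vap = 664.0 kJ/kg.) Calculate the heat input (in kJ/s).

Q = 753 kJ/s

liquid -3.70→82.3 °C: 223.6 kJ/kg
vaporisation at 82.3 °C: 664 kJ/kg
vapour 82.3→97.6 °C: 22.644 kJ/kg
Δh = 223.6 + 664 + 22.644 = 910.24 kJ/kg
Q = ṁ·Δh = 2978 kg/h × 910.24 kJ/kg = 2.7107e+06 kJ/h
|Q| = 752.97 kW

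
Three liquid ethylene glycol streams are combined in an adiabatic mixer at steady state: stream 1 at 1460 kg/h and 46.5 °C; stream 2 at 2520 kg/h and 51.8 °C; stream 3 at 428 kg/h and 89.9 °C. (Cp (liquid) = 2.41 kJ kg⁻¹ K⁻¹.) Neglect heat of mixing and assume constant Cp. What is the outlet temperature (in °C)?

Energy balance with Q = 0: Σ ṁᵢCp,ᵢ(T_out − Tᵢ) = 0
Σ ṁᵢCp,ᵢTᵢ = 1460×2.41×46.5 + 2520×2.41×51.8 + 428×2.41×89.9 = 570940
Σ ṁᵢCp,ᵢ = 1460×2.41 + 2520×2.41 + 428×2.41 = 10623
T_out = 570940 / 10623 = 53.744 °C

T_out = 53.7 °C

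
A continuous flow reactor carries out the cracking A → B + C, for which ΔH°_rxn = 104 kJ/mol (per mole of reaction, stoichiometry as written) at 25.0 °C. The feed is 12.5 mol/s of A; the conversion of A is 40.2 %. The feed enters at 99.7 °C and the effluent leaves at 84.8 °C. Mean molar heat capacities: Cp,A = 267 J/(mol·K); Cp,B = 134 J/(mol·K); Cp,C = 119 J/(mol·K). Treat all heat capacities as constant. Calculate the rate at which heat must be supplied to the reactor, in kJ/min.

Extent of reaction ξ = 0.402 × 12.5 = 5.025 mol/s
Reaction term: ξ·ΔH°_rxn = 5.025 × 104 = 522.6 kJ/s
Sensible, feed 99.7→25 °C: -249.31 kJ/s
Outlet flows (mol/s): A 7.475, B 5.025, C 5.025
Sensible, products 25→84.8 °C: 195.38 kJ/s
Q = ΔH = 468.66 kJ/s = 468.66 kW
Heat supplied = 28120 kJ/min

Q_in = 28100 kJ/min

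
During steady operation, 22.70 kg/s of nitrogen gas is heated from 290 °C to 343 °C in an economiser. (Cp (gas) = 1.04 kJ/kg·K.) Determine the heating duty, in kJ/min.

Q = 75100 kJ/min

Q = ṁ·Cp·ΔT = 22.70 × 1.04 × (343 − 290) = 1251.2 kJ/s
Heating duty = 75073 kJ/min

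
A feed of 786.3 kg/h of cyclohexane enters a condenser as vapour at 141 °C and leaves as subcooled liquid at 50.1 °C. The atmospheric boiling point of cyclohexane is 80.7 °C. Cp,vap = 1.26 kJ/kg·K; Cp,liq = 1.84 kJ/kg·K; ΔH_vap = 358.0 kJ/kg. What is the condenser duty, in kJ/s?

Q_c = 107 kJ/s

vapour 141→80.7 °C: -75.978 kJ/kg
condensation at 80.7 °C: -358 kJ/kg
liquid 80.7→50.1 °C: -56.304 kJ/kg
Δh = -75.978 + -358 + -56.304 = -490.28 kJ/kg
Q = ṁ·Δh = 786.3 kg/h × -490.28 kJ/kg = -385510 kJ/h
|Q| = 107.09 kW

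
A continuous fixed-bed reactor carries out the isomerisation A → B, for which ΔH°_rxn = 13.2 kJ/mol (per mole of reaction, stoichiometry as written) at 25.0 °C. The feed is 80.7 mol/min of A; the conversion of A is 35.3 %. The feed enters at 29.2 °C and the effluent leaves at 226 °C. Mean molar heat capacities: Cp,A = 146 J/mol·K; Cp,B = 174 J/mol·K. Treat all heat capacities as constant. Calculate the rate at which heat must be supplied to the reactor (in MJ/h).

Q_in = 171 MJ/h

Extent of reaction ξ = 0.353 × 80.7 = 28.487 mol/min
Reaction term: ξ·ΔH°_rxn = 28.487 × 13.2 = 376.03 kJ/min
Sensible, feed 29.2→25 °C: -49.485 kJ/min
Outlet flows (mol/min): A 52.213, B 28.487
Sensible, products 25→226 °C: 2528.5 kJ/min
Q = ΔH = 2855.1 kJ/min = 47.585 kW
Heat supplied = 171.31 MJ/h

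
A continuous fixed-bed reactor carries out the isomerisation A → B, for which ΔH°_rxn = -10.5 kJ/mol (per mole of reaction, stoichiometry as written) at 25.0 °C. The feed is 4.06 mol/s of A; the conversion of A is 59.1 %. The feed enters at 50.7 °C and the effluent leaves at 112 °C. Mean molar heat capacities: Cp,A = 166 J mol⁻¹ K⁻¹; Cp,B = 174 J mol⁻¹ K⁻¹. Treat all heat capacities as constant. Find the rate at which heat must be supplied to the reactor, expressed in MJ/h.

Extent of reaction ξ = 0.591 × 4.06 = 2.3995 mol/s
Reaction term: ξ·ΔH°_rxn = 2.3995 × -10.5 = -25.194 kJ/s
Sensible, feed 50.7→25 °C: -17.321 kJ/s
Outlet flows (mol/s): A 1.6605, B 2.3995
Sensible, products 25→112 °C: 60.305 kJ/s
Q = ΔH = 17.789 kJ/s = 17.789 kW
Heat supplied = 64.042 MJ/h

Q_in = 64.0 MJ/h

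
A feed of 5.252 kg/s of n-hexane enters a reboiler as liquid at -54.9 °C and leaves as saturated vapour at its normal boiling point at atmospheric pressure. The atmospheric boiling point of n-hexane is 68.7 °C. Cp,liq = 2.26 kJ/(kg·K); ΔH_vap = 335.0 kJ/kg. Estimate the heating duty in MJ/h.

Q = 11600 MJ/h

liquid -54.9→68.7 °C: 279.34 kJ/kg
vaporisation at 68.7 °C: 335 kJ/kg
Δh = 279.34 + 335 = 614.34 kJ/kg
Q = ṁ·Δh = 5.252 kg/s × 614.34 kJ/kg = 3226.5 kJ/s
|Q| = 3226.5 kW = 11615 MJ/h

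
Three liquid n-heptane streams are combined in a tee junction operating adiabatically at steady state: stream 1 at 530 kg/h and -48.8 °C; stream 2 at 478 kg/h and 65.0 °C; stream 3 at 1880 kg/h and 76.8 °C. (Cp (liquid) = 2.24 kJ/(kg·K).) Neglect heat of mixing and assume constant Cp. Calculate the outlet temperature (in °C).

T_out = 51.8 °C

No heat crosses the boundary, so H_out = H_in.
Σ ṁᵢCp,ᵢTᵢ = 530×2.24×-48.8 + 478×2.24×65.0 + 1880×2.24×76.8 = 335080
Σ ṁᵢCp,ᵢ = 530×2.24 + 478×2.24 + 1880×2.24 = 6469.1
T_out = 335080 / 6469.1 = 51.797 °C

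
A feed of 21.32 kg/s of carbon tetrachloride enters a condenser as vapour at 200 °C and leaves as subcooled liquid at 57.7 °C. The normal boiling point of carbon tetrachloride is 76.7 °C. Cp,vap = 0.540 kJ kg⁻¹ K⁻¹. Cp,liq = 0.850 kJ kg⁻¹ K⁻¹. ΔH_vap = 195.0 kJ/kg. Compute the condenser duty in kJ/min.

vapour 200→76.7 °C: -66.582 kJ/kg
condensation at 76.7 °C: -195 kJ/kg
liquid 76.7→57.7 °C: -16.15 kJ/kg
Δh = -66.582 + -195 + -16.15 = -277.73 kJ/kg
Q = ṁ·Δh = 21.32 kg/s × -277.73 kJ/kg = -5921.2 kJ/s
|Q| = 5921.2 kW = 355270 kJ/min

Q_c = 355000 kJ/min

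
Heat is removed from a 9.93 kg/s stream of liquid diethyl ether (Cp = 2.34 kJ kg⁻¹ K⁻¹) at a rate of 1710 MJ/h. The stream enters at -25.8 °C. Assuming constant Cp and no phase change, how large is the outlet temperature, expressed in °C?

Q = 1710 MJ/h = 475 kJ/s
ΔT = Q/(ṁ·Cp) = 475/(9.93×2.34) = 20.442 K
T_out = -25.8 − 20.442 = -46.242 °C

T_out = -46.2 °C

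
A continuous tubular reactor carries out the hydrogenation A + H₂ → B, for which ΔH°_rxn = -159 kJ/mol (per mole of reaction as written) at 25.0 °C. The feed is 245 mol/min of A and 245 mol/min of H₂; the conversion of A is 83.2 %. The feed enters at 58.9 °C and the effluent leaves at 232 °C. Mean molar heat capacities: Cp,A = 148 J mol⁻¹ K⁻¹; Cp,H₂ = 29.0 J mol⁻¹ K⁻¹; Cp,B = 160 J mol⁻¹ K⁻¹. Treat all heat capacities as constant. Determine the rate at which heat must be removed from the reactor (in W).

Q_out = 427000 W

Extent of reaction ξ = 0.832 × 245 = 203.84 mol/min
Reaction term: ξ·ΔH°_rxn = 203.84 × -159 = -32411 kJ/min
Sensible, feed 58.9→25 °C: -1470.1 kJ/min
Outlet flows (mol/min): A 41.16, H₂ 41.16, B 203.84
Sensible, products 25→232 °C: 8259.2 kJ/min
Q = ΔH = -25621 kJ/min = -427.02 kW
Heat removed = 427020 W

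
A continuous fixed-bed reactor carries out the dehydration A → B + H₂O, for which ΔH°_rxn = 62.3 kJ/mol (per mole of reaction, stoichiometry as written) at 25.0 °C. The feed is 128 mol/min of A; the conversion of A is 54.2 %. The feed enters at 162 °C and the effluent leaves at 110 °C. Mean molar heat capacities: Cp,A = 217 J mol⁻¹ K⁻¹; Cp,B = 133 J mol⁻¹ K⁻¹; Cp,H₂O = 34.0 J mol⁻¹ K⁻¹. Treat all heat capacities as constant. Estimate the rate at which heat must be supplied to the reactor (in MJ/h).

Q_in = 155 MJ/h

Extent of reaction ξ = 0.542 × 128 = 69.376 mol/min
Reaction term: ξ·ΔH°_rxn = 69.376 × 62.3 = 4322.1 kJ/min
Sensible, feed 162→25 °C: -3805.3 kJ/min
Outlet flows (mol/min): A 58.624, B 69.376, H₂O 69.376
Sensible, products 25→110 °C: 2066.1 kJ/min
Q = ΔH = 2582.9 kJ/min = 43.049 kW
Heat supplied = 154.98 MJ/h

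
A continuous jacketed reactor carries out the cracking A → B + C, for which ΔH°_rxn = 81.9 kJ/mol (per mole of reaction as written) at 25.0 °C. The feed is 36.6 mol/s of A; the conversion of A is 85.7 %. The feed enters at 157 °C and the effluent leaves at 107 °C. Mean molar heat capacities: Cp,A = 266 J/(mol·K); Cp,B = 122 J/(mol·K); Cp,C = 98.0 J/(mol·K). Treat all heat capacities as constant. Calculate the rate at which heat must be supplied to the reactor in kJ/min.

Q_in = 118000 kJ/min

Extent of reaction ξ = 0.857 × 36.6 = 31.366 mol/s
Reaction term: ξ·ΔH°_rxn = 31.366 × 81.9 = 2568.9 kJ/s
Sensible, feed 157→25 °C: -1285.1 kJ/s
Outlet flows (mol/s): A 5.2338, B 31.366, C 31.366
Sensible, products 25→107 °C: 680.01 kJ/s
Q = ΔH = 1963.8 kJ/s = 1963.8 kW
Heat supplied = 117830 kJ/min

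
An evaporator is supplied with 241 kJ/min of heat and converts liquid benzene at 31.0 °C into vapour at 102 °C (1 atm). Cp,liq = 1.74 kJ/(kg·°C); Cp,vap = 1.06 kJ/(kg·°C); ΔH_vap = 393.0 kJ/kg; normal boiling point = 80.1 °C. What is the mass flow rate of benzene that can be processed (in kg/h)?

Δh = 1.74×(80.1−31.0) + 393.0 + 1.06×(102−80.1) = 501.65 kJ/kg
Q = 241 kJ/min = 4.0167 kJ/s = 14460 kJ/h
ṁ = Q/Δh = 14460 / 501.65 = 28.825 kg/h

ṁ = 28.8 kg/h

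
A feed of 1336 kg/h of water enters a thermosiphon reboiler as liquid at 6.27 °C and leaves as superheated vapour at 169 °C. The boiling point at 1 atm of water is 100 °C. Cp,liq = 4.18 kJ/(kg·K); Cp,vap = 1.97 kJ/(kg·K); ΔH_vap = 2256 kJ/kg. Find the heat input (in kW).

liquid 6.27→100 °C: 391.79 kJ/kg
vaporisation at 100 °C: 2256 kJ/kg
vapour 100→169 °C: 135.93 kJ/kg
Δh = 391.79 + 2256 + 135.93 = 2783.7 kJ/kg
Q = ṁ·Δh = 1336 kg/h × 2783.7 kJ/kg = 3.7191e+06 kJ/h
|Q| = 1033.1 kW

Q = 1030 kW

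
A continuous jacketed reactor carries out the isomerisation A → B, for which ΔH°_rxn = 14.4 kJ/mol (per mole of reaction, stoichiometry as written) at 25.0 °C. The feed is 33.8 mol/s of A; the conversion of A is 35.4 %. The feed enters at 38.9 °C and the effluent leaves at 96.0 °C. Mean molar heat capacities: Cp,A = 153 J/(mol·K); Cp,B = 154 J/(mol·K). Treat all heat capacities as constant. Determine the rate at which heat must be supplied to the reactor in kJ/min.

Q_in = 28100 kJ/min

Extent of reaction ξ = 0.354 × 33.8 = 11.965 mol/s
Reaction term: ξ·ΔH°_rxn = 11.965 × 14.4 = 172.3 kJ/s
Sensible, feed 38.9→25 °C: -71.882 kJ/s
Outlet flows (mol/s): A 21.835, B 11.965
Sensible, products 25→96.0 °C: 368.02 kJ/s
Q = ΔH = 468.44 kJ/s = 468.44 kW
Heat supplied = 28106 kJ/min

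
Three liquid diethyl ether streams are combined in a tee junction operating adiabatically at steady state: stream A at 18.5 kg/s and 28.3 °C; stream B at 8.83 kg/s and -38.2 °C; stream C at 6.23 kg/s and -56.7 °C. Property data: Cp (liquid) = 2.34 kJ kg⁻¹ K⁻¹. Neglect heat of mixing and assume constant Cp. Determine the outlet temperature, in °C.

No heat crosses the boundary, so H_out = H_in.
T_out = Σ ṁᵢCp,ᵢTᵢ / Σ ṁᵢCp,ᵢ
      = -390.77 / 78.53 = -4.9761 °C

T_out = -4.98 °C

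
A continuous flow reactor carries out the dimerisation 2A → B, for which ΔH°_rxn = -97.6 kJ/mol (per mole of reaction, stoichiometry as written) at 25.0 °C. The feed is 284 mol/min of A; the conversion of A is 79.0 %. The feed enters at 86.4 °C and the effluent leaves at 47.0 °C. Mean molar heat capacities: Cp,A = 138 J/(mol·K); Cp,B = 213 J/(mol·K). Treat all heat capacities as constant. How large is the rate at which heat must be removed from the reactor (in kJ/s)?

Q_out = 211 kJ/s

Extent of reaction ξ = 0.790 × 284 / 2 = 112.18 mol/min
Reaction term: ξ·ΔH°_rxn = 112.18 × -97.6 = -10949 kJ/min
Sensible, feed 86.4→25 °C: -2406.4 kJ/min
Outlet flows (mol/min): A 59.64, B 112.18
Sensible, products 25→47.0 °C: 706.74 kJ/min
Q = ΔH = -12648 kJ/min = -210.81 kW
Heat removed = 210.81 kJ/s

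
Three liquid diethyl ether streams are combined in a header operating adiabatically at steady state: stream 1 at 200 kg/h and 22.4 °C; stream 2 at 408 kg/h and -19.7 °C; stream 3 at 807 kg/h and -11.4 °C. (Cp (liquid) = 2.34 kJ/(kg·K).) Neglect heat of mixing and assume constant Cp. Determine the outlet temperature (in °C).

T_out = -9.02 °C

No heat crosses the boundary, so H_out = H_in.
Σ ṁᵢCp,ᵢTᵢ = 200×2.34×22.4 + 408×2.34×-19.7 + 807×2.34×-11.4 = -29852
Σ ṁᵢCp,ᵢ = 200×2.34 + 408×2.34 + 807×2.34 = 3311.1
T_out = -29852 / 3311.1 = -9.0158 °C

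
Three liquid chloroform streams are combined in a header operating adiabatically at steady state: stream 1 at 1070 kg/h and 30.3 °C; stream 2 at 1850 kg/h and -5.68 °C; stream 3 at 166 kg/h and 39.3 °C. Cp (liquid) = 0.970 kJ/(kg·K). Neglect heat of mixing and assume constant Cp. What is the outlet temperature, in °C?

Energy balance with Q = 0: Σ ṁᵢCp,ᵢ(T_out − Tᵢ) = 0
Σ ṁᵢCp,ᵢTᵢ = 1070×0.970×30.3 + 1850×0.970×-5.68 + 166×0.970×39.3 = 27584
Σ ṁᵢCp,ᵢ = 1070×0.970 + 1850×0.970 + 166×0.970 = 2993.4
T_out = 27584 / 2993.4 = 9.2148 °C

T_out = 9.21 °C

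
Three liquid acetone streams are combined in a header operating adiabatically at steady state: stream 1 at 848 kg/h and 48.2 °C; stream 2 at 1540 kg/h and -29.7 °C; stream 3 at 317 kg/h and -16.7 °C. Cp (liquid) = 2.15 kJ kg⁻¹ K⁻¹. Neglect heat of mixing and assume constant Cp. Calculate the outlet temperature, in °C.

T_out = -3.76 °C

Energy balance with Q = 0: Σ ṁᵢCp,ᵢ(T_out − Tᵢ) = 0
T_out = Σ ṁᵢCp,ᵢTᵢ / Σ ṁᵢCp,ᵢ
      = -21840 / 5815.8 = -3.7554 °C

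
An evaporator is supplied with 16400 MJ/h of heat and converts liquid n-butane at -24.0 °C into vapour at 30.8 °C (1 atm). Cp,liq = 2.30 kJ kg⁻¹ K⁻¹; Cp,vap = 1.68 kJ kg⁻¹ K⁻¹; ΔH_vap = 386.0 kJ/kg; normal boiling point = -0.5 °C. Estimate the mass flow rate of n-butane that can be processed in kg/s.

ṁ = 9.25 kg/s

Δh = 2.30×(-0.5−-24.0) + 386.0 + 1.68×(30.8−-0.5) = 492.63 kJ/kg
Q = 16400 MJ/h = 4555.6 kJ/s = 4555.6 kJ/s
ṁ = Q/Δh = 4555.6 / 492.63 = 9.2473 kg/s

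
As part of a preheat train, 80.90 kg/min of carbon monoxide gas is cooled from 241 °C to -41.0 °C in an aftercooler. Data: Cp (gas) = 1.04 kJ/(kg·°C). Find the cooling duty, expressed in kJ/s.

Q_c = 395 kJ/s

Q = ṁ·Cp·ΔT = 80.90 × 1.04 × (-41.0 − 241) = -23726 kJ/min
Converting: 23726 / 60 s = 395.44 kW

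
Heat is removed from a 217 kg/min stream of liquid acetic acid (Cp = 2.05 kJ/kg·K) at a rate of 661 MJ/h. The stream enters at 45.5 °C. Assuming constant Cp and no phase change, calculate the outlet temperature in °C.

T_out = 20.7 °C

Q = 661 MJ/h = 11017 kJ/min
ΔT = Q/(ṁ·Cp) = 11017/(217×2.05) = 24.765 K
T_out = 45.5 − 24.765 = 20.735 °C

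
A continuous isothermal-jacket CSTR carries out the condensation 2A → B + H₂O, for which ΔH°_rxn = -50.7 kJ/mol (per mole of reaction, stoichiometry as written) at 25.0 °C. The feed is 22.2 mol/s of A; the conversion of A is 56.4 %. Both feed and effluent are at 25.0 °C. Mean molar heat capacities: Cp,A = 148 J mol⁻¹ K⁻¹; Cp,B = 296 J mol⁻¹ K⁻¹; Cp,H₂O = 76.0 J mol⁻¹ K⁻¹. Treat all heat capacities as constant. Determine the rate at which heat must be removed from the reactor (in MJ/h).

Q_out = 1140 MJ/h

Extent of reaction ξ = 0.564 × 22.2 / 2 = 6.2604 mol/s
Reaction term: ξ·ΔH°_rxn = 6.2604 × -50.7 = -317.4 kJ/s
Q = ΔH = -317.4 kJ/s = -317.4 kW
Heat removed = 1142.6 MJ/h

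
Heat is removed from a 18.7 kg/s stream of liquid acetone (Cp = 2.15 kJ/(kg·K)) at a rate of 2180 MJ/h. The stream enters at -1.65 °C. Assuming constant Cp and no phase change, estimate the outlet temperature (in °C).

Q = 2180 MJ/h = 605.56 kJ/s
ΔT = Q/(ṁ·Cp) = 605.56/(18.7×2.15) = 15.062 K
T_out = -1.65 − 15.062 = -16.712 °C

T_out = -16.7 °C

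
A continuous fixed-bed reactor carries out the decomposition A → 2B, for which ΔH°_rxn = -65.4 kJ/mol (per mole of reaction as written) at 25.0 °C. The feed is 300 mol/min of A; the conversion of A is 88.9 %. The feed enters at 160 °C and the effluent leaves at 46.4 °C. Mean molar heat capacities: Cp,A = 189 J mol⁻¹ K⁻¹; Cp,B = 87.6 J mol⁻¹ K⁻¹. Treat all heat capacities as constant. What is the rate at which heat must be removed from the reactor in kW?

Q_out = 399 kW

Extent of reaction ξ = 0.889 × 300 = 266.7 mol/min
Reaction term: ξ·ΔH°_rxn = 266.7 × -65.4 = -17442 kJ/min
Sensible, feed 160→25 °C: -7654.5 kJ/min
Outlet flows (mol/min): A 33.3, B 533.4
Sensible, products 25→46.4 °C: 1134.6 kJ/min
Q = ΔH = -23962 kJ/min = -399.37 kW
Heat removed = 399.37 kW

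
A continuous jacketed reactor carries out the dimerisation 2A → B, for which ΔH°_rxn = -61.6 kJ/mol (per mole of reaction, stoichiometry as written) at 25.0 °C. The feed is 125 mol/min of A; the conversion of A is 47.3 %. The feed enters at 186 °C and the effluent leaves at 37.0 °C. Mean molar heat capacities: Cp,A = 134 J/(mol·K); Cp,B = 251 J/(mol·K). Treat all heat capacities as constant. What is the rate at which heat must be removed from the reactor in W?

Extent of reaction ξ = 0.473 × 125 / 2 = 29.562 mol/min
Reaction term: ξ·ΔH°_rxn = 29.562 × -61.6 = -1821 kJ/min
Sensible, feed 186→25 °C: -2696.8 kJ/min
Outlet flows (mol/min): A 65.875, B 29.562
Sensible, products 25→37.0 °C: 194.97 kJ/min
Q = ΔH = -4322.8 kJ/min = -72.047 kW
Heat removed = 72047 W

Q_out = 72000 W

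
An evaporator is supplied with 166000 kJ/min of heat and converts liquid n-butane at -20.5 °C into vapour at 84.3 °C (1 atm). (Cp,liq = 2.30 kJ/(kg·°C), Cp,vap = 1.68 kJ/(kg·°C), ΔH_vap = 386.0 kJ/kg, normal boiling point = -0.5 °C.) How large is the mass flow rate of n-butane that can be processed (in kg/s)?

Δh = 2.30×(-0.5−-20.5) + 386.0 + 1.68×(84.3−-0.5) = 574.46 kJ/kg
Q = 166000 kJ/min = 2766.7 kJ/s = 2766.7 kJ/s
ṁ = Q/Δh = 2766.7 / 574.46 = 4.8161 kg/s

ṁ = 4.82 kg/s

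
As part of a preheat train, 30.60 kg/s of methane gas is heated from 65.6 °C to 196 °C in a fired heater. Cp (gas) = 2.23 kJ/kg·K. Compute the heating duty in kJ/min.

Q = 534000 kJ/min

Q = ṁ·Cp·ΔT = 30.60 × 2.23 × (196 − 65.6) = 8898.2 kJ/s
Heating duty = 533890 kJ/min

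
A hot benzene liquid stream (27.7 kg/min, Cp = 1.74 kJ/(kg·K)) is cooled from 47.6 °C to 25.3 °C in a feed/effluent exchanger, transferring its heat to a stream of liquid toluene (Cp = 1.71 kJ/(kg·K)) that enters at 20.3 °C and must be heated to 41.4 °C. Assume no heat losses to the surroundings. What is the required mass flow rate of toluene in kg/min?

Heat released by hot stream: Q = 27.7 × 1.74 × (47.6 − 25.3) = 1074.8 kJ/min
Energy balance on cold side (adiabatic exchanger): Q = ṁ_c·Cp_c·(T_c,out − T_c,in)
ṁ_c = 1074.8 / [1.71 × (41.4 − 20.3)] = 29.789 kg/min

ṁ_c = 29.8 kg/min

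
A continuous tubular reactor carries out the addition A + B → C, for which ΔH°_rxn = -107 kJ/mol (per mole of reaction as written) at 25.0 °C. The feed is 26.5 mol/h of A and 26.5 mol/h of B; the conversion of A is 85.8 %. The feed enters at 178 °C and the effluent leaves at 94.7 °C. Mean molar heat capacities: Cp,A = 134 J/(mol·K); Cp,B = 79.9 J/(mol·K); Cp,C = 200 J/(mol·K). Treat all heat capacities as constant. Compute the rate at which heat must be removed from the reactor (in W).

Extent of reaction ξ = 0.858 × 26.5 = 22.737 mol/h
Reaction term: ξ·ΔH°_rxn = 22.737 × -107 = -2432.9 kJ/h
Sensible, feed 178→25 °C: -867.26 kJ/h
Outlet flows (mol/h): A 3.763, B 3.763, C 22.737
Sensible, products 25→94.7 °C: 373.06 kJ/h
Q = ΔH = -2927.1 kJ/h = -0.81307 kW
Heat removed = 813.07 W

Q_out = 813 W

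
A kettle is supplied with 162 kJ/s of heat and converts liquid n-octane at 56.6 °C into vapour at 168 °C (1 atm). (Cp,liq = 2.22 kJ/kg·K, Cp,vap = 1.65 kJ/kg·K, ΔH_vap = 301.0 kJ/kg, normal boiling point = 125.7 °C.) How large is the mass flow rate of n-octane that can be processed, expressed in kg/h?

Δh = 2.22×(125.7−56.6) + 301.0 + 1.65×(168−125.7) = 524.2 kJ/kg
Q = 162 kJ/s = 162 kJ/s = 583200 kJ/h
ṁ = Q/Δh = 583200 / 524.2 = 1112.6 kg/h

ṁ = 1110 kg/h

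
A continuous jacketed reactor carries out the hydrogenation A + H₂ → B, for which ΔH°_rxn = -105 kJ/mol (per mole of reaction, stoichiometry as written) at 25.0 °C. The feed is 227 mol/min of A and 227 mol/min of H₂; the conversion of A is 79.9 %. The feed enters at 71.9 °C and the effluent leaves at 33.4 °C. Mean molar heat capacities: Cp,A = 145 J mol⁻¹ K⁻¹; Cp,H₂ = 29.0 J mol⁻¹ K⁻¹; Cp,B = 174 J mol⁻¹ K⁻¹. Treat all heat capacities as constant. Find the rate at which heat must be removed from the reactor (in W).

Q_out = 343000 W

Extent of reaction ξ = 0.799 × 227 = 181.37 mol/min
Reaction term: ξ·ΔH°_rxn = 181.37 × -105 = -19044 kJ/min
Sensible, feed 71.9→25 °C: -1852.5 kJ/min
Outlet flows (mol/min): A 45.627, H₂ 45.627, B 181.37
Sensible, products 25→33.4 °C: 331.78 kJ/min
Q = ΔH = -20565 kJ/min = -342.75 kW
Heat removed = 342750 W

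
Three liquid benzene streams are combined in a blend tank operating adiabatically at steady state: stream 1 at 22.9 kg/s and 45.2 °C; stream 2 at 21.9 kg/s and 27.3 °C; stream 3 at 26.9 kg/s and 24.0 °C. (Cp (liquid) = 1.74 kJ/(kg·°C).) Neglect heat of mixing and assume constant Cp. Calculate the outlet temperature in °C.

T_out = 31.8 °C

Energy balance with Q = 0: Σ ṁᵢCp,ᵢ(T_out − Tᵢ) = 0
Σ ṁᵢCp,ᵢTᵢ = 22.9×1.74×45.2 + 21.9×1.74×27.3 + 26.9×1.74×24.0 = 3964.7
Σ ṁᵢCp,ᵢ = 22.9×1.74 + 21.9×1.74 + 26.9×1.74 = 124.76
T_out = 3964.7 / 124.76 = 31.779 °C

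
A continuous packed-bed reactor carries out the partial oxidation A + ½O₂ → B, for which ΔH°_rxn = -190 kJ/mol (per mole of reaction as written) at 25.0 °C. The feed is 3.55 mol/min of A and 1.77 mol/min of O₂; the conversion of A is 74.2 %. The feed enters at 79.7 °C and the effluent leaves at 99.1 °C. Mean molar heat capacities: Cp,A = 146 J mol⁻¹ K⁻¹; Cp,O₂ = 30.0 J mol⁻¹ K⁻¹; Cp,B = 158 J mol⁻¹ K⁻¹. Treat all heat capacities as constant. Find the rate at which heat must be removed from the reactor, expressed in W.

Extent of reaction ξ = 0.742 × 3.55 = 2.6341 mol/min
Reaction term: ξ·ΔH°_rxn = 2.6341 × -190 = -500.48 kJ/min
Sensible, feed 79.7→25 °C: -31.256 kJ/min
Outlet flows (mol/min): A 0.9159, O₂ 0.45295, B 2.6341
Sensible, products 25→99.1 °C: 41.755 kJ/min
Q = ΔH = -489.98 kJ/min = -8.1663 kW
Heat removed = 8166.3 W

Q_out = 8170 W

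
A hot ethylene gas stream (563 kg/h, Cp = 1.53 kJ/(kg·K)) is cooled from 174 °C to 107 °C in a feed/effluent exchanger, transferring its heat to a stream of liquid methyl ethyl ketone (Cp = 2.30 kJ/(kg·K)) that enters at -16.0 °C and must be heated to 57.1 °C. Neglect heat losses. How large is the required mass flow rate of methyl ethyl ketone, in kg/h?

Heat released by hot stream: Q = 563 × 1.53 × (174 − 107) = 57713 kJ/h
Energy balance on cold side (adiabatic exchanger): Q = ṁ_c·Cp_c·(T_c,out − T_c,in)
ṁ_c = 57713 / [2.30 × (57.1 − -16.0)] = 343.26 kg/h

ṁ_c = 343 kg/h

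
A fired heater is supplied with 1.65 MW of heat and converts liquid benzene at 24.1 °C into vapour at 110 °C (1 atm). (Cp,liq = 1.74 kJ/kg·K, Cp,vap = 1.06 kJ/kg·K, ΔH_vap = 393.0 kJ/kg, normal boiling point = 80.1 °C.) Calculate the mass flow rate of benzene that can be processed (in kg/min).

Δh = 1.74×(80.1−24.1) + 393.0 + 1.06×(110−80.1) = 522.13 kJ/kg
Q = 1.65 MW = 1650 kJ/s = 99000 kJ/min
ṁ = Q/Δh = 99000 / 522.13 = 189.61 kg/min

ṁ = 190 kg/min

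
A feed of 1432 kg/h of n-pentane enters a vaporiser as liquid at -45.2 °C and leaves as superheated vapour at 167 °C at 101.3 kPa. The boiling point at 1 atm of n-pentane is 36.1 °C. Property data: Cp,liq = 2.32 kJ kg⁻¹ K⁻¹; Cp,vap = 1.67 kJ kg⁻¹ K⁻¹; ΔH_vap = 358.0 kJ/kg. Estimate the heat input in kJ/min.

liquid -45.2→36.1 °C: 188.62 kJ/kg
vaporisation at 36.1 °C: 358 kJ/kg
vapour 36.1→167 °C: 218.6 kJ/kg
Δh = 188.62 + 358 + 218.6 = 765.22 kJ/kg
Q = ṁ·Δh = 1432 kg/h × 765.22 kJ/kg = 1.0958e+06 kJ/h
|Q| = 304.39 kW = 18263 kJ/min

Q = 18300 kJ/min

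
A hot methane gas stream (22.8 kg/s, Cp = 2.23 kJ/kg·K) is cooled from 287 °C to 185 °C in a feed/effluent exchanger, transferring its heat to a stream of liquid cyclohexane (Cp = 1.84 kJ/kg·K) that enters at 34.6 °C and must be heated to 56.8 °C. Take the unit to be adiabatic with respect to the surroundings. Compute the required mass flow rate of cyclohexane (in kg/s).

Heat released by hot stream: Q = 22.8 × 2.23 × (287 − 185) = 5186.1 kJ/s
Energy balance on cold side (adiabatic exchanger): Q = ṁ_c·Cp_c·(T_c,out − T_c,in)
ṁ_c = 5186.1 / [1.84 × (56.8 − 34.6)] = 126.96 kg/s

ṁ_c = 127 kg/s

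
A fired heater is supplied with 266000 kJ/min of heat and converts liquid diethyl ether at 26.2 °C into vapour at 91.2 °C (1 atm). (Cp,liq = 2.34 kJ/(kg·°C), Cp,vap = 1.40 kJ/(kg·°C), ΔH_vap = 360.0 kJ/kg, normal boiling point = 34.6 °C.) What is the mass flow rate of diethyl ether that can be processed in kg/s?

ṁ = 9.66 kg/s

Δh = 2.34×(34.6−26.2) + 360.0 + 1.40×(91.2−34.6) = 458.9 kJ/kg
Q = 266000 kJ/min = 4433.3 kJ/s = 4433.3 kJ/s
ṁ = Q/Δh = 4433.3 / 458.9 = 9.6609 kg/s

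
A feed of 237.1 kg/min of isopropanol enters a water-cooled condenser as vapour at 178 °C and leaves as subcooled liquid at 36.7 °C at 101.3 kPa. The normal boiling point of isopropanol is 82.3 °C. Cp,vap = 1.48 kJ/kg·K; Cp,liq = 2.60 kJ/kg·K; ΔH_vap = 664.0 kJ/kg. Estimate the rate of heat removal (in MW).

Q_c = 3.65 MW

vapour 178→82.3 °C: -141.64 kJ/kg
condensation at 82.3 °C: -664 kJ/kg
liquid 82.3→36.7 °C: -118.56 kJ/kg
Δh = -141.64 + -664 + -118.56 = -924.2 kJ/kg
Q = ṁ·Δh = 237.1 kg/min × -924.2 kJ/kg = -219130 kJ/min
|Q| = 3652.1 kW = 3.6521 MW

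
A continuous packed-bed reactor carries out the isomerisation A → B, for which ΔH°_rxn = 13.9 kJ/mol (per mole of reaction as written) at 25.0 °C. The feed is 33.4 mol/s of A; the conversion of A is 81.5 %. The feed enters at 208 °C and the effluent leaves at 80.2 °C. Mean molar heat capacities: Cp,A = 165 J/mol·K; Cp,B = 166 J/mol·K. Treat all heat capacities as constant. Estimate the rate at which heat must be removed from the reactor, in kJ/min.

Extent of reaction ξ = 0.815 × 33.4 = 27.221 mol/s
Reaction term: ξ·ΔH°_rxn = 27.221 × 13.9 = 378.37 kJ/s
Sensible, feed 208→25 °C: -1008.5 kJ/s
Outlet flows (mol/s): A 6.179, B 27.221
Sensible, products 25→80.2 °C: 305.71 kJ/s
Q = ΔH = -324.43 kJ/s = -324.43 kW
Heat removed = 19466 kJ/min

Q_out = 19500 kJ/min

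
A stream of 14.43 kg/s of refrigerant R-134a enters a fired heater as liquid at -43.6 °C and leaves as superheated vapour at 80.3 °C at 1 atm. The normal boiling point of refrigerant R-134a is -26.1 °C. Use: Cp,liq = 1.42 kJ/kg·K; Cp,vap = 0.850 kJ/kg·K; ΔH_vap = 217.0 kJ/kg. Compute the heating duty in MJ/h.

liquid -43.6→-26.1 °C: 24.85 kJ/kg
vaporisation at -26.1 °C: 217 kJ/kg
vapour -26.1→80.3 °C: 90.44 kJ/kg
Δh = 24.85 + 217 + 90.44 = 332.29 kJ/kg
Q = ṁ·Δh = 14.43 kg/s × 332.29 kJ/kg = 4794.9 kJ/s
|Q| = 4794.9 kW = 17262 MJ/h

Q = 17300 MJ/h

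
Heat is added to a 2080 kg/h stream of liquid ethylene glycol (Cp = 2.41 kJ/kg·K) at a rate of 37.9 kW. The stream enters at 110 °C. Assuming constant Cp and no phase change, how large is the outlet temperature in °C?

Q = 37.9 kW = 136440 kJ/h
ΔT = Q/(ṁ·Cp) = 136440/(2080×2.41) = 27.218 K
T_out = 110 + 27.218 = 137.22 °C

T_out = 137 °C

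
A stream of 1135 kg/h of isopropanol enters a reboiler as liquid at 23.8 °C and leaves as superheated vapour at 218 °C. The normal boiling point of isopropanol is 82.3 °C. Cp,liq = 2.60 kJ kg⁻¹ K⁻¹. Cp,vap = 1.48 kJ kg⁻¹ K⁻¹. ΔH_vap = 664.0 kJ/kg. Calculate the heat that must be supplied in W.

liquid 23.8→82.3 °C: 152.1 kJ/kg
vaporisation at 82.3 °C: 664 kJ/kg
vapour 82.3→218 °C: 200.84 kJ/kg
Δh = 152.1 + 664 + 200.84 = 1016.9 kJ/kg
Q = ṁ·Δh = 1135 kg/h × 1016.9 kJ/kg = 1.1542e+06 kJ/h
|Q| = 320.62 kW = 320620 W

Q = 321000 W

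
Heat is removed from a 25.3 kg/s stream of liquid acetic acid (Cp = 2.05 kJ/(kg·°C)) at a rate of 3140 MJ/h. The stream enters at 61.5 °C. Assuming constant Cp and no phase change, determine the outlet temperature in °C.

Q = 3140 MJ/h = 872.22 kJ/s
ΔT = Q/(ṁ·Cp) = 872.22/(25.3×2.05) = 16.817 K
T_out = 61.5 − 16.817 = 44.683 °C

T_out = 44.7 °C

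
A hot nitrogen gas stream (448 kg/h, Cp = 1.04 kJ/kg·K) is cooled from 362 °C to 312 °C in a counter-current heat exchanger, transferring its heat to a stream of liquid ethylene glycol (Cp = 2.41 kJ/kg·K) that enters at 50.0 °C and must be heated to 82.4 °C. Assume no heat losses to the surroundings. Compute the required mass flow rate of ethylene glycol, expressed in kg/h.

ṁ_c = 298 kg/h

Heat released by hot stream: Q = 448 × 1.04 × (362 − 312) = 23296 kJ/h
Energy balance on cold side (adiabatic exchanger): Q = ṁ_c·Cp_c·(T_c,out − T_c,in)
ṁ_c = 23296 / [2.41 × (82.4 − 50.0)] = 298.35 kg/h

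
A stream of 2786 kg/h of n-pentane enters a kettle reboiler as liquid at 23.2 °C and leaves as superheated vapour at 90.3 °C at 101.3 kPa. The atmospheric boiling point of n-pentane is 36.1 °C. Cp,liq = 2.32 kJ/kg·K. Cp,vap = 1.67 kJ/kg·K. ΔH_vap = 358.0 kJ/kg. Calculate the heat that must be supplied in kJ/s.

Q = 370 kJ/s

liquid 23.2→36.1 °C: 29.928 kJ/kg
vaporisation at 36.1 °C: 358 kJ/kg
vapour 36.1→90.3 °C: 90.514 kJ/kg
Δh = 29.928 + 358 + 90.514 = 478.44 kJ/kg
Q = ṁ·Δh = 2786 kg/h × 478.44 kJ/kg = 1.3329e+06 kJ/h
|Q| = 370.26 kW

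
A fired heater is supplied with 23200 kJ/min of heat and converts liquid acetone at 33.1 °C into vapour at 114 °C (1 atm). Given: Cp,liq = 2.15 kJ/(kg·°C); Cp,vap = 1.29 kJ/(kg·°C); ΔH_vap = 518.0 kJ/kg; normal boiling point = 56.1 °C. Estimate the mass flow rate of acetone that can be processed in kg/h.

ṁ = 2170 kg/h

Δh = 2.15×(56.1−33.1) + 518.0 + 1.29×(114−56.1) = 642.14 kJ/kg
Q = 23200 kJ/min = 386.67 kJ/s = 1.392e+06 kJ/h
ṁ = Q/Δh = 1.392e+06 / 642.14 = 2167.7 kg/h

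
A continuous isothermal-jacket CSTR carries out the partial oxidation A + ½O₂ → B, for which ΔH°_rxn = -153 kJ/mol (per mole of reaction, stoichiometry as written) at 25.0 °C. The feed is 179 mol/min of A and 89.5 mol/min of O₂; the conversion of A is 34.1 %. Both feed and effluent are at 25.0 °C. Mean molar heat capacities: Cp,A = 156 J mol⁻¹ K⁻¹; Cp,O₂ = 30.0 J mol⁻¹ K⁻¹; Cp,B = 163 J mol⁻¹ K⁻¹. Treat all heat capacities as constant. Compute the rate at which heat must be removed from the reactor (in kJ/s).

Q_out = 156 kJ/s

Extent of reaction ξ = 0.341 × 179 = 61.039 mol/min
Reaction term: ξ·ΔH°_rxn = 61.039 × -153 = -9339 kJ/min
Q = ΔH = -9339 kJ/min = -155.65 kW
Heat removed = 155.65 kJ/s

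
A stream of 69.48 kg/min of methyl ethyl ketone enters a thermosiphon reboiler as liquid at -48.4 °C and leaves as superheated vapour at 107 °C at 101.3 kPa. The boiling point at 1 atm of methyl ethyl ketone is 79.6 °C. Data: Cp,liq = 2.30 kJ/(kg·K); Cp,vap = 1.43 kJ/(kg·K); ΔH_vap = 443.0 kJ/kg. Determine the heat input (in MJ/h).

Q = 3240 MJ/h

liquid -48.4→79.6 °C: 294.4 kJ/kg
vaporisation at 79.6 °C: 443 kJ/kg
vapour 79.6→107 °C: 39.182 kJ/kg
Δh = 294.4 + 443 + 39.182 = 776.58 kJ/kg
Q = ṁ·Δh = 69.48 kg/min × 776.58 kJ/kg = 53957 kJ/min
|Q| = 899.28 kW = 3237.4 MJ/h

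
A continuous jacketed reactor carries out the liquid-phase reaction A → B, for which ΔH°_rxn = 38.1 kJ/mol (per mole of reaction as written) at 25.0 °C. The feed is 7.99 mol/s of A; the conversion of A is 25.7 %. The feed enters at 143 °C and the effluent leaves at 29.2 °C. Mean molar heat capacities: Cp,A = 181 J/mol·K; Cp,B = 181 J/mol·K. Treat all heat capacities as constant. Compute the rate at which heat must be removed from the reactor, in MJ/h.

Q_out = 311 MJ/h

Extent of reaction ξ = 0.257 × 7.99 = 2.0534 mol/s
Reaction term: ξ·ΔH°_rxn = 2.0534 × 38.1 = 78.236 kJ/s
Sensible, feed 143→25 °C: -170.65 kJ/s
Outlet flows (mol/s): A 5.9366, B 2.0534
Sensible, products 25→29.2 °C: 6.074 kJ/s
Q = ΔH = -86.341 kJ/s = -86.341 kW
Heat removed = 310.83 MJ/h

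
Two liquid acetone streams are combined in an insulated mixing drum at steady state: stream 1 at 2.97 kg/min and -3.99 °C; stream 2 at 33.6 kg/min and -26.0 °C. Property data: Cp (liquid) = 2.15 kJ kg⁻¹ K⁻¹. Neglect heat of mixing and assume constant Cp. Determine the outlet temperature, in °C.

T_out = -24.2 °C

No heat crosses the boundary, so H_out = H_in.
Σ ṁᵢCp,ᵢTᵢ = 2.97×2.15×-3.99 + 33.6×2.15×-26.0 = -1903.7
Σ ṁᵢCp,ᵢ = 2.97×2.15 + 33.6×2.15 = 78.625
T_out = -1903.7 / 78.625 = -24.212 °C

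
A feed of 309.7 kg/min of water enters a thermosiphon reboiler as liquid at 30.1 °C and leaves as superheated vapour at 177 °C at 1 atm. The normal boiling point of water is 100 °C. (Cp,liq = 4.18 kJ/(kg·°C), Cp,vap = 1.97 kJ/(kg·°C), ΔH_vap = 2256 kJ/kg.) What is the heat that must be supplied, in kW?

Q = 13900 kW

liquid 30.1→100 °C: 292.18 kJ/kg
vaporisation at 100 °C: 2256 kJ/kg
vapour 100→177 °C: 151.69 kJ/kg
Δh = 292.18 + 2256 + 151.69 = 2699.9 kJ/kg
Q = ṁ·Δh = 309.7 kg/min × 2699.9 kJ/kg = 836150 kJ/min
|Q| = 13936 kW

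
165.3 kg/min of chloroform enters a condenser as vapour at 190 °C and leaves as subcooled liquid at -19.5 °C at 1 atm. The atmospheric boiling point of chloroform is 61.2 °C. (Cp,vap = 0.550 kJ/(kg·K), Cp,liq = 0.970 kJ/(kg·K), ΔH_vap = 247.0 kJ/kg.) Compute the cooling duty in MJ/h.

vapour 190→61.2 °C: -70.84 kJ/kg
condensation at 61.2 °C: -247 kJ/kg
liquid 61.2→-19.5 °C: -78.279 kJ/kg
Δh = -70.84 + -247 + -78.279 = -396.12 kJ/kg
Q = ṁ·Δh = 165.3 kg/min × -396.12 kJ/kg = -65478 kJ/min
|Q| = 1091.3 kW = 3928.7 MJ/h

Q_c = 3930 MJ/h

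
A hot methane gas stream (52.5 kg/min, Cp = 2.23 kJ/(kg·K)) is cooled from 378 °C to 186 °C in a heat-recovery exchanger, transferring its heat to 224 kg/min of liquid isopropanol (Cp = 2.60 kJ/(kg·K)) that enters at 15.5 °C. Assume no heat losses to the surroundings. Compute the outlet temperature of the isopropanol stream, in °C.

T_c,out = 54.1 °C

Heat released by hot stream: Q = 52.5 × 2.23 × (378 − 186) = 22478 kJ/min
Energy balance on cold side (adiabatic exchanger): Q = ṁ_c·Cp_c·(T_c,out − T_c,in)
T_c,out = 15.5 + 22478/(224 × 2.60) = 54.096 °C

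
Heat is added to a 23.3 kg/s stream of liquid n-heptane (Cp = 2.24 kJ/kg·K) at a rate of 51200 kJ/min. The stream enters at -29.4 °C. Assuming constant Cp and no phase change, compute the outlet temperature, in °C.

Q = 51200 kJ/min = 853.33 kJ/s
ΔT = Q/(ṁ·Cp) = 853.33/(23.3×2.24) = 16.35 K
T_out = -29.4 + 16.35 = -13.05 °C

T_out = -13.1 °C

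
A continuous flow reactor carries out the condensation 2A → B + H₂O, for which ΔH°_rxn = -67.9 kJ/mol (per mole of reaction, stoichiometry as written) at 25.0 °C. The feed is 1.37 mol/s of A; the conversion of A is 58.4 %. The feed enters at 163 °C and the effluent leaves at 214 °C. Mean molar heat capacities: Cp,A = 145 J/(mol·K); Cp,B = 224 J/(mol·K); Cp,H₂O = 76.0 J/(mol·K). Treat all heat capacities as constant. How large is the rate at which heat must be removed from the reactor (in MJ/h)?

Q_out = 58.6 MJ/h

Extent of reaction ξ = 0.584 × 1.37 / 2 = 0.40004 mol/s
Reaction term: ξ·ΔH°_rxn = 0.40004 × -67.9 = -27.163 kJ/s
Sensible, feed 163→25 °C: -27.414 kJ/s
Outlet flows (mol/s): A 0.56992, B 0.40004, H₂O 0.40004
Sensible, products 25→214 °C: 38.301 kJ/s
Q = ΔH = -16.275 kJ/s = -16.275 kW
Heat removed = 58.592 MJ/h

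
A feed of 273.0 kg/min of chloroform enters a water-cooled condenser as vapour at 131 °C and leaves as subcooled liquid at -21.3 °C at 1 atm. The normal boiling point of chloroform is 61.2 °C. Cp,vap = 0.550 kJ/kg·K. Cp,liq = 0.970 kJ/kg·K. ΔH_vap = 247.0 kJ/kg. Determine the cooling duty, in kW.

Q_c = 1660 kW

vapour 131→61.2 °C: -38.39 kJ/kg
condensation at 61.2 °C: -247 kJ/kg
liquid 61.2→-21.3 °C: -80.025 kJ/kg
Δh = -38.39 + -247 + -80.025 = -365.41 kJ/kg
Q = ṁ·Δh = 273.0 kg/min × -365.41 kJ/kg = -99758 kJ/min
|Q| = 1662.6 kW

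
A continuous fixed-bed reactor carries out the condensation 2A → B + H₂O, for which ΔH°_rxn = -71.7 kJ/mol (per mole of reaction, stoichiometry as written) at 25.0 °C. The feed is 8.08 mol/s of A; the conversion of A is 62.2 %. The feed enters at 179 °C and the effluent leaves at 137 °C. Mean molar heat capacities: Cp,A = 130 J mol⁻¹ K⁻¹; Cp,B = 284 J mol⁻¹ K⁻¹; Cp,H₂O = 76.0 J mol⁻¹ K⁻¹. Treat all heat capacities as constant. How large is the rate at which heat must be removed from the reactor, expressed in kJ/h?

Extent of reaction ξ = 0.622 × 8.08 / 2 = 2.5129 mol/s
Reaction term: ξ·ΔH°_rxn = 2.5129 × -71.7 = -180.17 kJ/s
Sensible, feed 179→25 °C: -161.76 kJ/s
Outlet flows (mol/s): A 3.0542, B 2.5129, H₂O 2.5129
Sensible, products 25→137 °C: 145.79 kJ/s
Q = ΔH = -196.15 kJ/s = -196.15 kW
Heat removed = 706130 kJ/h

Q_out = 706000 kJ/h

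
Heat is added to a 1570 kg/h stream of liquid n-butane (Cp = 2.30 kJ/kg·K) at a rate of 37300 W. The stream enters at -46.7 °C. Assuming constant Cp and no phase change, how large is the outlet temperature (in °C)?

Q = 37300 W = 134280 kJ/h
ΔT = Q/(ṁ·Cp) = 134280/(1570×2.30) = 37.186 K
T_out = -46.7 + 37.186 = -9.5136 °C

T_out = -9.51 °C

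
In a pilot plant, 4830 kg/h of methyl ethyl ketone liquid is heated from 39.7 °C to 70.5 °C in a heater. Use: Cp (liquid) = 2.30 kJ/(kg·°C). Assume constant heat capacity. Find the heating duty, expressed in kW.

Q = ṁ·Cp·ΔT = 4830 × 2.30 × (70.5 − 39.7) = 342160 kJ/h
Converting: 342160 / 3600 s = 95.044 kW

Q = 95.0 kW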